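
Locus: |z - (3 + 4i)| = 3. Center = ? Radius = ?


|z - z0| = r is a circle with center z0 and radius r.
Center = (3, 4), radius = 3

Circle with center (3, 4) and radius 3


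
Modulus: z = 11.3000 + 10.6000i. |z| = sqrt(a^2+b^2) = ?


|z| = sqrt(11.3^2 + 10.6^2) = sqrt(127.69 + 112.36) = sqrt(240.05) = 15.4935

|z| = 15.4935


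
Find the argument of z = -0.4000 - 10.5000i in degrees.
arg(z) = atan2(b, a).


Re = -0.4, Im = -10.5
arg = atan2(-10.5, -0.4) = -92.1816 degrees

arg(z) = -92.1816 degrees


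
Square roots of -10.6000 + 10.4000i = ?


|z| = sqrt(112.36+108.16) = 14.8499
sqrt((|z|+a)/2) = sqrt((14.8499+(-10.6))/2) = sqrt(2.1250) = 1.4577
sqrt((|z|-a)/2) = sqrt((14.8499-(-10.6))/2) = sqrt(12.7250) = 3.5672

±(1.4577 + 3.5672i) i.e. 1.4577 + 3.5672i and -1.4577 - 3.5672i


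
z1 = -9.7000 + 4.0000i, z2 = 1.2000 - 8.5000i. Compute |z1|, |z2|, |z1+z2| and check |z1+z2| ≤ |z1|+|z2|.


|z1| = sqrt((-9.7)^2 + 4^2) = sqrt(110.09) = 10.4924
|z2| = sqrt(1.2^2 + (-8.5)^2) = sqrt(73.69) = 8.5843
z1+z2 = -8.5000 - 4.5000i
|z1+z2| = sqrt(92.5) = 9.6177
|z1|+|z2| = 10.4924 + 8.5843 = 19.0767

|z1+z2| = 9.6177 ≤ |z1|+|z2| = 19.0767 (verified)


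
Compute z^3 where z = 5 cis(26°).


r^3 = 5^3 = 125
n*theta = 3*26° = 78° = 78° (mod 360)
a = 125*cos(78°) = 25.9890
b = 125*sin(78°) = 122.2685

125 cis(78°) = 25.9890 + 122.2685i


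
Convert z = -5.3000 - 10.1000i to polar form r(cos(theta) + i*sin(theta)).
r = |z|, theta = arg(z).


r = sqrt(28.09+102.01) = sqrt(130.1) = 11.4061
theta = atan2(-10.1, -5.3) = -117.6884 degrees

r = 11.4061, theta = -117.6884 degrees


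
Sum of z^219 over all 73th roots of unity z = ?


The roots are w_k = w^k with w = e^(2*pi*i/73), and (w^k)^219 = (w^219)^k.
So S = 1 + u + u^2 + ... + u^(72) with u = w^219.
219 = 3*73 + 0, so 219 is a multiple of 73 and u = (w^73)^3 = 1.
Every one of the 73 terms equals 1: S = 73

S = 73


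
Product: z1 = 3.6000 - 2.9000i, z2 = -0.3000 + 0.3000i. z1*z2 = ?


Real = 3.6*(-0.3) - (-2.9)*0.3 = -1.08 - (-0.87) = -0.21
Imag = 3.6*0.3 - (0.3)*(-2.9) = 1.08 + 0.87 = 1.95

-0.2100 + 1.9500i


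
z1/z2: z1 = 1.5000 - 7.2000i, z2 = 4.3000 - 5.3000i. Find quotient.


Conjugate of z2 = 4.3000 + 5.3000i
Numerator: (1.5000 - 7.2000i)(4.3000 + 5.3000i) = 44.6100 - 23.0100i
Denominator: 4.3^2 + (-5.3)^2 = 46.58
Result = (44.6100 - 23.0100i)/46.58

0.9577 - 0.4940i


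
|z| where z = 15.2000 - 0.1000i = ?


|z| = sqrt(15.2^2 + (-0.1)^2) = sqrt(231.04 + 0.01) = sqrt(231.05) = 15.2003

|z| = 15.2003


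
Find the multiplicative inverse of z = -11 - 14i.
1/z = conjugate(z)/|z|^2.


|z|^2 = 121+196 = 317
1/z = (-11 + 14i)/317

1/z = -0.0347 + 0.0442i


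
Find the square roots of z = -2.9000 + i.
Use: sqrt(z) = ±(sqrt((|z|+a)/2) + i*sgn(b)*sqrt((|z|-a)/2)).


|z| = sqrt(8.41+1) = 3.0676
sqrt((|z|+a)/2) = sqrt((3.0676+(-2.9))/2) = sqrt(0.0838) = 0.2895
sqrt((|z|-a)/2) = sqrt((3.0676-(-2.9))/2) = sqrt(2.9838) = 1.7274

±(0.2895 + 1.7274i) i.e. 0.2895 + 1.7274i and -0.2895 - 1.7274i


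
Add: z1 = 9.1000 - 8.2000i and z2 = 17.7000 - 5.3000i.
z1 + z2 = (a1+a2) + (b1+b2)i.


Real: 9.1 + 17.7 = 26.8
Imag: -8.2 - 5.3 = -13.5

26.8000 - 13.5000i


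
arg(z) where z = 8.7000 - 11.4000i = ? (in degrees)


Re = 8.7, Im = -11.4
arg = atan2(-11.4, 8.7) = -52.6507 degrees

arg(z) = -52.6507 degrees


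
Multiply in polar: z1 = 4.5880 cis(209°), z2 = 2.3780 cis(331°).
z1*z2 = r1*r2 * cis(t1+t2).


r = 4.5880 * 2.3780 = 10.9103
theta = 209° + 331° = 540° = 180° (mod 360)

10.9103 cis(180°)


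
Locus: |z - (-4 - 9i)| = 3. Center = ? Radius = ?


|z - z0| = r is a circle with center z0 and radius r.
Center = (-4, -9), radius = 3

Circle with center (-4, -9) and radius 3


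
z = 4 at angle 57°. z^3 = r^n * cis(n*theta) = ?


r^3 = 4^3 = 64
n*theta = 3*57° = 171° = 171° (mod 360)
a = 64*cos(171°) = -63.2121
b = 64*sin(171°) = 10.0118

64 cis(171°) = -63.2121 + 10.0118i


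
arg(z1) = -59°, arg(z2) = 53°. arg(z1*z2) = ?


arg(z1*z2) = -59° + 53° = -6°
Normalized to (-180°, 180°]: -6°

-6°


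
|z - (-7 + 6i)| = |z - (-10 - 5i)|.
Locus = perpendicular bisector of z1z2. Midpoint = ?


Equal distances means the locus is the perpendicular bisector of z1 and z2.
Midpoint = ((-7+(-10))/2, (6+(-5))/2) = (-8.5000, 0.5000)

Perpendicular bisector through (-8.5000, 0.5000)


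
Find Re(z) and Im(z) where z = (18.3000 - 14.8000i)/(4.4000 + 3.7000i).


Multiply by conjugate: (18.3000 - 14.8000i)(4.4000 - 3.7000i) / (4.4^2 + 3.7^2)
Numerator real = 18.3*4.4 - (14.8)*3.7 = 25.76
Numerator imag = -14.8*4.4 - 18.3*3.7 = -132.83
Denominator = 33.05
Re(z) = 25.76/33.05 = 0.7794
Im(z) = -132.83/33.05 = -4.0191

Re(z) = 0.7794, Im(z) = -4.0191


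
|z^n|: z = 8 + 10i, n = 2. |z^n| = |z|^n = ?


|z| = sqrt(64+100) = sqrt(164) = 12.8062
|z^2| = |z|^2 = (sqrt(164))^2 = 164

|z^2| = 164


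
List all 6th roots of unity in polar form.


The 6th roots of unity are cis(360k/6°) for k=0..5
Angle step = 360/6 = 60°
Primitive root: cis(60°)
Primitive root = 0.5000 + 0.8660i

6 roots at angles: 0°, 60°, 120°, 180°, 240°, 300°


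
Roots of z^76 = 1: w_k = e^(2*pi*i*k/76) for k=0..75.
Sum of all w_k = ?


The sum of all 76th roots of unity is 0.
Geometric series: (1 - w^76)/(1 - w) = (1-1)/(1-w) = 0 since w^76 = 1, w ≠ 1.
Alternatively: coefficient of z^75 in z^76 - 1 is 0.

0


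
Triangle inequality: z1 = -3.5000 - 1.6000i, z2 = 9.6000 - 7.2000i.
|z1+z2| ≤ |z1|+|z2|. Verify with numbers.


|z1| = sqrt((-3.5)^2 + (-1.6)^2) = sqrt(14.81) = 3.8484
|z2| = sqrt(9.6^2 + (-7.2)^2) = sqrt(144) = 12.0000
z1+z2 = 6.1000 - 8.8000i
|z1+z2| = sqrt(114.65) = 10.7075
|z1|+|z2| = 3.8484 + 12.0000 = 15.8484

|z1+z2| = 10.7075 ≤ |z1|+|z2| = 15.8484 (verified)


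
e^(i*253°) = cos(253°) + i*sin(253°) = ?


cos(253°) = -0.2924
sin(253°) = -0.9563

e^(i*253°) = -0.2924 - 0.9563i


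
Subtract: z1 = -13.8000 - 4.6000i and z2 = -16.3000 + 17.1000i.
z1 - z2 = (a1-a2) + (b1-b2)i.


Real: -13.8 + 16.3 = 2.5
Imag: -4.6 - 17.1 = -21.7

2.5000 - 21.7000i


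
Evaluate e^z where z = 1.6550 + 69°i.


e^1.6550 = 5.2331
cos(69°) = 0.35837
sin(69°) = 0.93358
Real = 5.2331*0.35837 = 1.8754
Imag = 5.2331*0.93358 = 4.8855

1.8754 + 4.8855i


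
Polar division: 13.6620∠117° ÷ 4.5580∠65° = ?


r = 13.6620 / 4.5580 = 2.9974
theta = 117° - 65° = 52° = 52° (mod 360)

2.9974 cis(52°)


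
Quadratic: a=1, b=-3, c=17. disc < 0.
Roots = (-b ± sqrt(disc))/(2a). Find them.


disc = (-3)^2 - 4*1*17 = 9 - 68 = -59
sqrt(|disc|) = sqrt(59) = 7.6811
Real part = 3/(2*1) = 1.5000
Imag part = 7.6811/(2*1) = 3.8406

1.5000 ± 3.8406i


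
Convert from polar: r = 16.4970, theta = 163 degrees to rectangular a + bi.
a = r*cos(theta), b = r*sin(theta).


a = 16.4970*cos(163°) = 16.4970*(-0.956305) = -15.7762
b = 16.4970*sin(163°) = 16.4970*0.292372 = 4.8233

-15.7762 + 4.8233i


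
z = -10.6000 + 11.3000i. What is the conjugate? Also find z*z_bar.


z_bar = -10.6000 - 11.3000i
z*z_bar = (-10.6)^2 + 11.3^2 = 112.36 + 127.69 = 240.05

z_bar = -10.6000 - 11.3000i, z*z_bar = 240.05


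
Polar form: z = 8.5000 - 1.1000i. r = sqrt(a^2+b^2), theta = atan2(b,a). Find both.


r = sqrt(72.25+1.21) = sqrt(73.46) = 8.5709
theta = atan2(-1.1, 8.5) = -7.3738 degrees

r = 8.5709, theta = -7.3738 degrees


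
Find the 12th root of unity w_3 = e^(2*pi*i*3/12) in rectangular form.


Angle = 360*3/12 = 90°
a = cos(90°) = 0
b = sin(90°) = 1.0000

0 + 1.0000i


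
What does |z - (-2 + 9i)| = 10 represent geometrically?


|z - z0| = r is a circle with center z0 and radius r.
Center = (-2, 9), radius = 10

Circle with center (-2, 9) and radius 10


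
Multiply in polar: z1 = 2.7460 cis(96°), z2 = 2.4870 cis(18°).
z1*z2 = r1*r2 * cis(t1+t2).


r = 2.7460 * 2.4870 = 6.8293
theta = 96° + 18° = 114° = 114° (mod 360)

6.8293 cis(114°)


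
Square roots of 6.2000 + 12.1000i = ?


|z| = sqrt(38.44+146.41) = 13.5960
sqrt((|z|+a)/2) = sqrt((13.5960+6.2)/2) = sqrt(9.8980) = 3.1461
sqrt((|z|-a)/2) = sqrt((13.5960-6.2)/2) = sqrt(3.6980) = 1.9230

±(3.1461 + 1.9230i) i.e. 3.1461 + 1.9230i and -3.1461 - 1.9230i


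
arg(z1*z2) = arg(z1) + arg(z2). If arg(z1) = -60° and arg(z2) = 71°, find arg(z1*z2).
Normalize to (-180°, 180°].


arg(z1*z2) = -60° + 71° = 11°
Normalized to (-180°, 180°]: 11°

11°


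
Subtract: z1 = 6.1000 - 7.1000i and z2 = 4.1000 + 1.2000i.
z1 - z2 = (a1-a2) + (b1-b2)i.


Real: 6.1 - 4.1 = 2
Imag: -7.1 - 1.2 = -8.3

2.0000 - 8.3000i


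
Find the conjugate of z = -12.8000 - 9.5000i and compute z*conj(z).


z_bar = -12.8000 + 9.5000i
z*z_bar = (-12.8)^2 + (-9.5)^2 = 163.84 + 90.25 = 254.09

z_bar = -12.8000 + 9.5000i, z*z_bar = 254.09


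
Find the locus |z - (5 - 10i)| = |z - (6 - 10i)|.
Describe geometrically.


Equal distances means the locus is the perpendicular bisector of z1 and z2.
Midpoint = ((5+6)/2, (-10+(-10))/2) = (5.5000, -10.0000)

Perpendicular bisector through (5.5000, -10.0000)


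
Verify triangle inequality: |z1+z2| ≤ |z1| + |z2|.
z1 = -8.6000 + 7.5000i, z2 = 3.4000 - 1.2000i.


|z1| = sqrt((-8.6)^2 + 7.5^2) = sqrt(130.21) = 11.4110
|z2| = sqrt(3.4^2 + (-1.2)^2) = sqrt(13) = 3.6056
z1+z2 = -5.2000 + 6.3000i
|z1+z2| = sqrt(66.73) = 8.1688
|z1|+|z2| = 11.4110 + 3.6056 = 15.0166

|z1+z2| = 8.1688 ≤ |z1|+|z2| = 15.0166 (verified)


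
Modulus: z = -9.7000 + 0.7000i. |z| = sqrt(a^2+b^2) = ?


|z| = sqrt((-9.7)^2 + 0.7^2) = sqrt(94.09 + 0.49) = sqrt(94.58) = 9.7252

|z| = 9.7252


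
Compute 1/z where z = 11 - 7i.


|z|^2 = 121+49 = 170
1/z = (11 + 7i)/170

1/z = 0.0647 + 0.0412i


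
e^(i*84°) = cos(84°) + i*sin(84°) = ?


cos(84°) = 0.1045
sin(84°) = 0.9945

e^(i*84°) = 0.1045 + 0.9945i


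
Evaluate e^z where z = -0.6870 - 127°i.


e^-0.6870 = 0.5031
cos(-127°) = -0.6018
sin(-127°) = -0.7986
Real = 0.5031*(-0.6018) = -0.3028
Imag = 0.5031*(-0.7986) = -0.4018

-0.3028 - 0.4018i


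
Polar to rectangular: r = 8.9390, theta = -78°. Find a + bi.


a = 8.9390*cos(-78°) = 8.9390*0.20791 = 1.8585
b = 8.9390*sin(-78°) = 8.9390*(-0.97815) = -8.7437

1.8585 - 8.7437i


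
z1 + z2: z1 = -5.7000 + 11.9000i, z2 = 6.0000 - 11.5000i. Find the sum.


Real: -5.7 + 6 = 0.3
Imag: 11.9 - 11.5 = 0.4

0.3000 + 0.4000i


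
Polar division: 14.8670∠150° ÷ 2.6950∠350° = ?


r = 14.8670 / 2.6950 = 5.5165
theta = 150° - 350° = -200° = 160° (mod 360)

5.5165 cis(160°)


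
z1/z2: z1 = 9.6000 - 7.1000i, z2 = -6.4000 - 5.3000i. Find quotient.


Conjugate of z2 = -6.4000 + 5.3000i
Numerator: (9.6000 - 7.1000i)(-6.4000 + 5.3000i) = -23.8100 + 96.3200i
Denominator: (-6.4)^2 + (-5.3)^2 = 69.05
Result = (-23.8100 + 96.3200i)/69.05

-0.3448 + 1.3949i


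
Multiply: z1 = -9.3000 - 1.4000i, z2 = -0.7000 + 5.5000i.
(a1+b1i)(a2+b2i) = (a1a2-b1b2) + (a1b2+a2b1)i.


Real = -9.3*(-0.7) - (-1.4)*5.5 = 6.51 - (-7.7) = 14.21
Imag = -9.3*5.5 - (0.7)*(-1.4) = -51.15 + 0.98 = -50.17

14.2100 - 50.1700i


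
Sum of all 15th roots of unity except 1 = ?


With w = e^(2*pi*i/15), all 15 of the 15th roots of unity w^0 = 1, w, ..., w^(14) sum to 0: 1 + w + ... + w^(14) = (1 - w^15)/(1 - w) = 0 since w^15 = 1, w ≠ 1.
Removing the root 1: w + w^2 + ... + w^(14) = 0 - 1 = -1

Sum = -1


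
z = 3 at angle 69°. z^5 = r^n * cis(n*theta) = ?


r^5 = 3^5 = 243
n*theta = 5*69° = 345° = 345° (mod 360)
a = 243*cos(345°) = 234.7200
b = 243*sin(345°) = -62.8930

243 cis(345°) = 234.7200 - 62.8930i


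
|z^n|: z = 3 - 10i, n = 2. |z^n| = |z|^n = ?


|z| = sqrt(9+100) = sqrt(109) = 10.4403
|z^2| = |z|^2 = (sqrt(109))^2 = 109

|z^2| = 109


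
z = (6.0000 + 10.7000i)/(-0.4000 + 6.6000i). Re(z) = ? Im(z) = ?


Multiply by conjugate: (6.0000 + 10.7000i)(-0.4000 - 6.6000i) / ((-0.4)^2 + 6.6^2)
Numerator real = 6*(-0.4) + 10.7*6.6 = 68.22
Numerator imag = 10.7*(-0.4) - 6*6.6 = -43.88
Denominator = 43.72
Re(z) = 68.22/43.72 = 1.5604
Im(z) = -43.88/43.72 = -1.0037

Re(z) = 1.5604, Im(z) = -1.0037


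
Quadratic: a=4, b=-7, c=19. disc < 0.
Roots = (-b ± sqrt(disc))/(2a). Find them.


disc = (-7)^2 - 4*4*19 = 49 - 304 = -255
sqrt(|disc|) = sqrt(255) = 15.9687
Real part = 7/(2*4) = 0.8750
Imag part = 15.9687/(2*4) = 1.9961

0.8750 ± 1.9961i


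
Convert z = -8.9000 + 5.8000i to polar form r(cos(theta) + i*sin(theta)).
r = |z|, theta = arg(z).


r = sqrt(79.21+33.64) = sqrt(112.85) = 10.6231
theta = atan2(5.8, -8.9) = 146.9083 degrees

r = 10.6231, theta = 146.9083 degrees


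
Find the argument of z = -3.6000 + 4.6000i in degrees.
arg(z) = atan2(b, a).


Re = -3.6, Im = 4.6
arg = atan2(4.6, -3.6) = 128.0470 degrees

arg(z) = 128.0470 degrees


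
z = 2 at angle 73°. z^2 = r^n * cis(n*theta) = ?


r^2 = 2^2 = 4
n*theta = 2*73° = 146° = 146° (mod 360)
a = 4*cos(146°) = -3.3162
b = 4*sin(146°) = 2.2368

4 cis(146°) = -3.3162 + 2.2368i


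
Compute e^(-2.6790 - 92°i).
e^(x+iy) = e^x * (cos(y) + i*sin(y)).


e^-2.6790 = 0.0686
cos(-92°) = -0.0349
sin(-92°) = -0.9994
Real = 0.0686*(-0.0349) = -0.0024
Imag = 0.0686*(-0.9994) = -0.0686

-0.0024 - 0.0686i


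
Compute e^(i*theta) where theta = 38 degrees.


cos(38°) = 0.7880
sin(38°) = 0.6157

e^(i*38°) = 0.7880 + 0.6157i


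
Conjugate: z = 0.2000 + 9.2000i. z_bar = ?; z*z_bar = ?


z_bar = 0.2000 - 9.2000i
z*z_bar = 0.2^2 + 9.2^2 = 0.04 + 84.64 = 84.68

z_bar = 0.2000 - 9.2000i, z*z_bar = 84.68


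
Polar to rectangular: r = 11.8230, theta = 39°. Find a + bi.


a = 11.8230*cos(39°) = 11.8230*0.77715 = 9.1882
b = 11.8230*sin(39°) = 11.8230*0.62932 = 7.4405

9.1882 + 7.4405i


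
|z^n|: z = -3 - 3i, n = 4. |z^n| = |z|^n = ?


|z| = sqrt(9+9) = sqrt(18) = 4.2426
|z^4| = |z|^4 = (sqrt(18))^4 = 18^2 = 324

|z^4| = 324


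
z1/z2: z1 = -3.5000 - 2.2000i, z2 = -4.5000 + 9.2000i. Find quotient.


Conjugate of z2 = -4.5000 - 9.2000i
Numerator: (-3.5000 - 2.2000i)(-4.5000 - 9.2000i) = -4.4900 + 42.1000i
Denominator: (-4.5)^2 + 9.2^2 = 104.89
Result = (-4.4900 + 42.1000i)/104.89

-0.0428 + 0.4014i


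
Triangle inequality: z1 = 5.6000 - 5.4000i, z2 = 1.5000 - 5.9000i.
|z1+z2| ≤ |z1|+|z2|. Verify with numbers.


|z1| = sqrt(5.6^2 + (-5.4)^2) = sqrt(60.52) = 7.7795
|z2| = sqrt(1.5^2 + (-5.9)^2) = sqrt(37.06) = 6.0877
z1+z2 = 7.1000 - 11.3000i
|z1+z2| = sqrt(178.1) = 13.3454
|z1|+|z2| = 7.7795 + 6.0877 = 13.8672

|z1+z2| = 13.3454 ≤ |z1|+|z2| = 13.8672 (verified)


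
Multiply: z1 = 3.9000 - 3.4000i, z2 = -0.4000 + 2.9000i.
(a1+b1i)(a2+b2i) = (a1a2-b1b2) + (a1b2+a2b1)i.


Real = 3.9*(-0.4) - (-3.4)*2.9 = -1.56 - (-9.86) = 8.3
Imag = 3.9*2.9 - (0.4)*(-3.4) = 11.31 + 1.36 = 12.67

8.3000 + 12.6700i


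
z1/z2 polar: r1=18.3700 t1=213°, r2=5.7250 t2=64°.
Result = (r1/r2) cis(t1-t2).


r = 18.3700 / 5.7250 = 3.2087
theta = 213° - 64° = 149° = 149° (mod 360)

3.2087 cis(149°)


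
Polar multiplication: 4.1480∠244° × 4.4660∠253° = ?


r = 4.1480 * 4.4660 = 18.5250
theta = 244° + 253° = 497° = 137° (mod 360)

18.5250 cis(137°)


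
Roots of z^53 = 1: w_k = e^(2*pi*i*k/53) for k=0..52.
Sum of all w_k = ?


The sum of all 53th roots of unity is 0.
Geometric series: (1 - w^53)/(1 - w) = (1-1)/(1-w) = 0 since w^53 = 1, w ≠ 1.
Alternatively: coefficient of z^52 in z^53 - 1 is 0.

0


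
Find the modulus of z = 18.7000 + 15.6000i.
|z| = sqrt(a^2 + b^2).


|z| = sqrt(18.7^2 + 15.6^2) = sqrt(349.69 + 243.36) = sqrt(593.05) = 24.3526

|z| = 24.3526


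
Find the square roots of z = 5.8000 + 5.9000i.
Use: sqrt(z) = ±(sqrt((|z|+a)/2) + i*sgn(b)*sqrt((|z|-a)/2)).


|z| = sqrt(33.64+34.81) = 8.2735
sqrt((|z|+a)/2) = sqrt((8.2735+5.8)/2) = sqrt(7.0367) = 2.6527
sqrt((|z|-a)/2) = sqrt((8.2735-5.8)/2) = sqrt(1.2367) = 1.1121

±(2.6527 + 1.1121i) i.e. 2.6527 + 1.1121i and -2.6527 - 1.1121i


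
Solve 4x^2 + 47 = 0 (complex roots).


disc = 0^2 - 4*4*47 = 0 - 752 = -752
sqrt(|disc|) = sqrt(752) = 27.4226
Real part = 0/(2*4) = 0
Imag part = 27.4226/(2*4) = 3.4278

0 ± 3.4278i


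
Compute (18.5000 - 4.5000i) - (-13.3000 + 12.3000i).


Real: 18.5 + 13.3 = 31.8
Imag: -4.5 - 12.3 = -16.8

31.8000 - 16.8000i


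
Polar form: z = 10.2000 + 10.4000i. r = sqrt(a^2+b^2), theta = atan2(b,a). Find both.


r = sqrt(104.04+108.16) = sqrt(212.2) = 14.5671
theta = atan2(10.4, 10.2) = 45.5563 degrees

r = 14.5671, theta = 45.5563 degrees


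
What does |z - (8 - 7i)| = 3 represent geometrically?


|z - z0| = r is a circle with center z0 and radius r.
Center = (8, -7), radius = 3

Circle with center (8, -7) and radius 3


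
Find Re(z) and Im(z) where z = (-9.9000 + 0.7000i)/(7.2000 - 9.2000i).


Multiply by conjugate: (-9.9000 + 0.7000i)(7.2000 + 9.2000i) / (7.2^2 + (-9.2)^2)
Numerator real = -9.9*7.2 + 0.7*(-9.2) = -77.72
Numerator imag = 0.7*7.2 - (-9.9)*(-9.2) = -86.04
Denominator = 136.48
Re(z) = -77.72/136.48 = -0.5695
Im(z) = -86.04/136.48 = -0.6304

Re(z) = -0.5695, Im(z) = -0.6304


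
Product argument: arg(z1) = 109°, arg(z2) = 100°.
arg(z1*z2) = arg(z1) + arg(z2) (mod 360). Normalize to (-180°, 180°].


arg(z1*z2) = 109° + 100° = 209°
Normalized to (-180°, 180°]: -151°

-151°


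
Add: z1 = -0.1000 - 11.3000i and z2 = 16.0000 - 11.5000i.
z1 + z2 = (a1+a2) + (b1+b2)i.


Real: -0.1 + 16 = 15.9
Imag: -11.3 - 11.5 = -22.8

15.9000 - 22.8000i


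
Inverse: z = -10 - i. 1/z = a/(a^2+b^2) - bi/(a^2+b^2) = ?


|z|^2 = 100+1 = 101
1/z = (-10 + 1i)/101

1/z = -0.0990 + 0.0099i


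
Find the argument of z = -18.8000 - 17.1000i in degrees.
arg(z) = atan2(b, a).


Re = -18.8, Im = -17.1
arg = atan2(-17.1, -18.8) = -137.7111 degrees

arg(z) = -137.7111 degrees


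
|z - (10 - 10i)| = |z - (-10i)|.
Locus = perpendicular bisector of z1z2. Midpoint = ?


Equal distances means the locus is the perpendicular bisector of z1 and z2.
Midpoint = ((10+0)/2, (-10+(-10))/2) = (5.0000, -10.0000)

Perpendicular bisector through (5.0000, -10.0000)


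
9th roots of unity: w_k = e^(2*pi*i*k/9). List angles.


The 9th roots of unity are cis(360k/9°) for k=0..8
Angle step = 360/9 = 40°
Primitive root: cis(40°)
Primitive root = 0.7660 + 0.6428i

9 roots at angles: 0°, 40°, 80°, 120°, 160°, 200°, 240°, 280°, 320°


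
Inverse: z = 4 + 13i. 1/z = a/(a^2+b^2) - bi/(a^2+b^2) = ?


|z|^2 = 16+169 = 185
1/z = (4 - 13i)/185

1/z = 0.0216 - 0.0703i


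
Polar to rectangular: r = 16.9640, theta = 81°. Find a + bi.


a = 16.9640*cos(81°) = 16.9640*0.1564345 = 2.6538
b = 16.9640*sin(81°) = 16.9640*0.987688 = 16.7551

2.6538 + 16.7551i


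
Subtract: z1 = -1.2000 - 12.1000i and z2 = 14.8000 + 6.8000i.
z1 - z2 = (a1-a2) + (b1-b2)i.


Real: -1.2 - 14.8 = -16
Imag: -12.1 - 6.8 = -18.9

-16.0000 - 18.9000i


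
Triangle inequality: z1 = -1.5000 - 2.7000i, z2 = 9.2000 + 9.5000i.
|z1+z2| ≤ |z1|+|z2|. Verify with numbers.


|z1| = sqrt((-1.5)^2 + (-2.7)^2) = sqrt(9.54) = 3.0887
|z2| = sqrt(9.2^2 + 9.5^2) = sqrt(174.89) = 13.2246
z1+z2 = 7.7000 + 6.8000i
|z1+z2| = sqrt(105.53) = 10.2728
|z1|+|z2| = 3.0887 + 13.2246 = 16.3133

|z1+z2| = 10.2728 ≤ |z1|+|z2| = 16.3133 (verified)


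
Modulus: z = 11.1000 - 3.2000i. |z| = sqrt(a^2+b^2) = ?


|z| = sqrt(11.1^2 + (-3.2)^2) = sqrt(123.21 + 10.24) = sqrt(133.45) = 11.5521

|z| = 11.5521


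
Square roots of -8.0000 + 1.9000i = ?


|z| = sqrt(64+3.61) = 8.2225
sqrt((|z|+a)/2) = sqrt((8.2225+(-8))/2) = sqrt(0.1113) = 0.3336
sqrt((|z|-a)/2) = sqrt((8.2225-(-8))/2) = sqrt(8.1113) = 2.8480

±(0.3336 + 2.8480i) i.e. 0.3336 + 2.8480i and -0.3336 - 2.8480i


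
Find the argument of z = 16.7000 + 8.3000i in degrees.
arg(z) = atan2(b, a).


Re = 16.7, Im = 8.3
arg = atan2(8.3, 16.7) = 26.4277 degrees

arg(z) = 26.4277 degrees


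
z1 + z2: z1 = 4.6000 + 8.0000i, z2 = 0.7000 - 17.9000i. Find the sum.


Real: 4.6 + 0.7 = 5.3
Imag: 8 - 17.9 = -9.9

5.3000 - 9.9000i


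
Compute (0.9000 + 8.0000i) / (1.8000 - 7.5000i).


Conjugate of z2 = 1.8000 + 7.5000i
Numerator: (0.9000 + 8.0000i)(1.8000 + 7.5000i) = -58.3800 + 21.1500i
Denominator: 1.8^2 + (-7.5)^2 = 59.49
Result = (-58.3800 + 21.1500i)/59.49

-0.9813 + 0.3555i


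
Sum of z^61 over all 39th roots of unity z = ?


The roots are w_k = w^k with w = e^(2*pi*i/39), and (w^k)^61 = (w^61)^k.
So S = 1 + u + u^2 + ... + u^(38) with u = w^61.
61 = 1*39 + 22, so 61 is not a multiple of 39: u = (w^39)^1 * w^22 = w^22 ≠ 1 (w is a primitive 39th root), while u^39 = (w^39)^61 = 1.
Geometric series: S = (1 - u^39)/(1 - u) = (1 - 1)/(1 - u) = 0

S = 0


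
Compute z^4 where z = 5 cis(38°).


r^4 = 5^4 = 625
n*theta = 4*38° = 152° = 152° (mod 360)
a = 625*cos(152°) = -551.8422
b = 625*sin(152°) = 293.4197

625 cis(152°) = -551.8422 + 293.4197i


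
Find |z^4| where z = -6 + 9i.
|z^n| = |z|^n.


|z| = sqrt(36+81) = sqrt(117) = 10.8167
|z^4| = |z|^4 = (sqrt(117))^4 = 117^2 = 13689

|z^4| = 13689


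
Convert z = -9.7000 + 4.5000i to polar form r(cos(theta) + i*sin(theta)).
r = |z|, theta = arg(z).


r = sqrt(94.09+20.25) = sqrt(114.34) = 10.6930
theta = atan2(4.5, -9.7) = 155.1126 degrees

r = 10.6930, theta = 155.1126 degrees


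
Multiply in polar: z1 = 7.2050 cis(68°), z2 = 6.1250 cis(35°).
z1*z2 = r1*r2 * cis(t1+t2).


r = 7.2050 * 6.1250 = 44.1306
theta = 68° + 35° = 103° = 103° (mod 360)

44.1306 cis(103°)


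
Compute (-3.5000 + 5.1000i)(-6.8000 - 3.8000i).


Real = -3.5*(-6.8) - 5.1*(-3.8) = 23.8 - (-19.38) = 43.18
Imag = -3.5*(-3.8) - (6.8)*5.1 = 13.3 - (34.68) = -21.38

43.1800 - 21.3800i


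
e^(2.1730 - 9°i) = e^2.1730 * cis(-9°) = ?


e^2.1730 = 8.7846
cos(-9°) = 0.987688
sin(-9°) = -0.15643
Real = 8.7846*0.987688 = 8.6764
Imag = 8.7846*(-0.15643) = -1.3742

8.6764 - 1.3742i


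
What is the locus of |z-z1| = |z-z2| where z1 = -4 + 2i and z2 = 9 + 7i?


Equal distances means the locus is the perpendicular bisector of z1 and z2.
Midpoint = ((-4+9)/2, (2+7)/2) = (2.5000, 4.5000)

Perpendicular bisector through (2.5000, 4.5000)


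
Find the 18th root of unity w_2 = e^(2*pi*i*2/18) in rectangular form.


Angle = 360*2/18 = 40°
a = cos(40°) = 0.7660
b = sin(40°) = 0.6428

0.7660 + 0.6428i


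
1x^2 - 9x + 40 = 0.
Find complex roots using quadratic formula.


disc = (-9)^2 - 4*1*40 = 81 - 160 = -79
sqrt(|disc|) = sqrt(79) = 8.8882
Real part = 9/(2*1) = 4.5000
Imag part = 8.8882/(2*1) = 4.4441

4.5000 ± 4.4441i


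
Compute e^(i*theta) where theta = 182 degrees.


cos(182°) = -0.9994
sin(182°) = -0.0349

e^(i*182°) = -0.9994 - 0.0349i


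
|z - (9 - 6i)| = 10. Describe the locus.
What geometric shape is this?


|z - z0| = r is a circle with center z0 and radius r.
Center = (9, -6), radius = 10

Circle with center (9, -6) and radius 10


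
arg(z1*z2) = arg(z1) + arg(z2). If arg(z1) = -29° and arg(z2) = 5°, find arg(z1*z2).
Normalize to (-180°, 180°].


arg(z1*z2) = -29° + 5° = -24°
Normalized to (-180°, 180°]: -24°

-24°


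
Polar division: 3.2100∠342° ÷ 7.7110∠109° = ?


r = 3.2100 / 7.7110 = 0.4163
theta = 342° - 109° = 233° = 233° (mod 360)

0.4163 cis(233°)


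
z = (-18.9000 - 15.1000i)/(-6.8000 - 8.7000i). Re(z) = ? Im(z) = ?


Multiply by conjugate: (-18.9000 - 15.1000i)(-6.8000 + 8.7000i) / ((-6.8)^2 + (-8.7)^2)
Numerator real = -18.9*(-6.8) - (15.1)*(-8.7) = 259.89
Numerator imag = -15.1*(-6.8) - (-18.9)*(-8.7) = -61.75
Denominator = 121.93
Re(z) = 259.89/121.93 = 2.1315
Im(z) = -61.75/121.93 = -0.5064

Re(z) = 2.1315, Im(z) = -0.5064


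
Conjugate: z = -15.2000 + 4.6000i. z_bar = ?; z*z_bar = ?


z_bar = -15.2000 - 4.6000i
z*z_bar = (-15.2)^2 + 4.6^2 = 231.04 + 21.16 = 252.2

z_bar = -15.2000 - 4.6000i, z*z_bar = 252.2


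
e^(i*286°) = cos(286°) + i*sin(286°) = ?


cos(286°) = 0.2756
sin(286°) = -0.9613

e^(i*286°) = 0.2756 - 0.9613i


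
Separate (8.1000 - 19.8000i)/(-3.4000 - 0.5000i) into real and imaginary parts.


Multiply by conjugate: (8.1000 - 19.8000i)(-3.4000 + 0.5000i) / ((-3.4)^2 + (-0.5)^2)
Numerator real = 8.1*(-3.4) - (19.8)*(-0.5) = -17.64
Numerator imag = -19.8*(-3.4) - 8.1*(-0.5) = 71.37
Denominator = 11.81
Re(z) = -17.64/11.81 = -1.4936
Im(z) = 71.37/11.81 = 6.0432

Re(z) = -1.4936, Im(z) = 6.0432


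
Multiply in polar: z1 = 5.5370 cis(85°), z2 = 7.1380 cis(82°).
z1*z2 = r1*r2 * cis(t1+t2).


r = 5.5370 * 7.1380 = 39.5231
theta = 85° + 82° = 167° = 167° (mod 360)

39.5231 cis(167°)


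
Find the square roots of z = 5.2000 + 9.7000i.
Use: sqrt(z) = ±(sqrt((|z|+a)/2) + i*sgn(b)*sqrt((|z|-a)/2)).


|z| = sqrt(27.04+94.09) = 11.0059
sqrt((|z|+a)/2) = sqrt((11.0059+5.2)/2) = sqrt(8.1030) = 2.8466
sqrt((|z|-a)/2) = sqrt((11.0059-5.2)/2) = sqrt(2.9030) = 1.7038

±(2.8466 + 1.7038i) i.e. 2.8466 + 1.7038i and -2.8466 - 1.7038i


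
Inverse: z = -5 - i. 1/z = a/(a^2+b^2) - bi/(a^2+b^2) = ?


|z|^2 = 25+1 = 26
1/z = (-5 + 1i)/26

1/z = -0.1923 + 0.0385i


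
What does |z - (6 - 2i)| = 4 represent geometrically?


|z - z0| = r is a circle with center z0 and radius r.
Center = (6, -2), radius = 4

Circle with center (6, -2) and radius 4


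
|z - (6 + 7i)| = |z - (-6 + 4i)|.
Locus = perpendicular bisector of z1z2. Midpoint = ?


Equal distances means the locus is the perpendicular bisector of z1 and z2.
Midpoint = ((6+(-6))/2, (7+4)/2) = (0, 5.5000)

Perpendicular bisector through (0, 5.5000)


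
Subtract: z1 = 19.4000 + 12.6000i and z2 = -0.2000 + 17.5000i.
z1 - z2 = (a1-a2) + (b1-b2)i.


Real: 19.4 + 0.2 = 19.6
Imag: 12.6 - 17.5 = -4.9

19.6000 - 4.9000i


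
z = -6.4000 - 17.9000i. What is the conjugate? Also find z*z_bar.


z_bar = -6.4000 + 17.9000i
z*z_bar = (-6.4)^2 + (-17.9)^2 = 40.96 + 320.41 = 361.37

z_bar = -6.4000 + 17.9000i, z*z_bar = 361.37


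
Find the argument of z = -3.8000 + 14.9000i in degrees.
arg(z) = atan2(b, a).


Re = -3.8, Im = 14.9
arg = atan2(14.9, -3.8) = 104.3074 degrees

arg(z) = 104.3074 degrees


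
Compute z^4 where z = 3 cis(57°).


r^4 = 3^4 = 81
n*theta = 4*57° = 228° = 228° (mod 360)
a = 81*cos(228°) = -54.1996
b = 81*sin(228°) = -60.1947

81 cis(228°) = -54.1996 - 60.1947i


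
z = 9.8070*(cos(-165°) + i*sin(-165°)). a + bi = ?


a = 9.8070*cos(-165°) = 9.8070*(-0.965926) = -9.4728
b = 9.8070*sin(-165°) = 9.8070*(-0.25882) = -2.5382

-9.4728 - 2.5382i


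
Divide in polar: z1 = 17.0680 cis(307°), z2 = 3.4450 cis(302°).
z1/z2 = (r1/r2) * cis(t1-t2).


r = 17.0680 / 3.4450 = 4.9544
theta = 307° - 302° = 5° = 5° (mod 360)

4.9544 cis(5°)


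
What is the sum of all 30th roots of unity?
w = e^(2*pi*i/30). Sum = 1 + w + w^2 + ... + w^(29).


The sum of all 30th roots of unity is 0.
Geometric series: (1 - w^30)/(1 - w) = (1-1)/(1-w) = 0 since w^30 = 1, w ≠ 1.
Alternatively: coefficient of z^29 in z^30 - 1 is 0.

0


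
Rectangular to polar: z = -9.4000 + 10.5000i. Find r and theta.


r = sqrt(88.36+110.25) = sqrt(198.61) = 14.0929
theta = atan2(10.5, -9.4) = 131.8361 degrees

r = 14.0929, theta = 131.8361 degrees


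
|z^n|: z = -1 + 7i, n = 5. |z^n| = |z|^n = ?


|z| = sqrt(1+49) = sqrt(50) = 7.0711
|z^5| = |z|^5 = (sqrt(50))^5 = 50^2 * sqrt(50) = 2500*sqrt(50)

|z^5| = 2500*sqrt(50) ≈ 17677.6695


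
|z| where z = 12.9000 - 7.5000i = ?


|z| = sqrt(12.9^2 + (-7.5)^2) = sqrt(166.41 + 56.25) = sqrt(222.66) = 14.9218

|z| = 14.9218


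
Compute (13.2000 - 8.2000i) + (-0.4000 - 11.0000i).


Real: 13.2 - 0.4 = 12.8
Imag: -8.2 - 11 = -19.2

12.8000 - 19.2000i


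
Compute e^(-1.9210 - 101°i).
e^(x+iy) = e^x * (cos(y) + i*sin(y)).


e^-1.9210 = 0.14646
cos(-101°) = -0.1908
sin(-101°) = -0.9816
Real = 0.14646*(-0.1908) = -0.0279
Imag = 0.14646*(-0.9816) = -0.1438

-0.0279 - 0.1438i


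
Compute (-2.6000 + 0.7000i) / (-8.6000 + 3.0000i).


Conjugate of z2 = -8.6000 - 3.0000i
Numerator: (-2.6000 + 0.7000i)(-8.6000 - 3.0000i) = 24.4600 + 1.7800i
Denominator: (-8.6)^2 + 3^2 = 82.96
Result = (24.4600 + 1.7800i)/82.96

0.2948 + 0.0215i


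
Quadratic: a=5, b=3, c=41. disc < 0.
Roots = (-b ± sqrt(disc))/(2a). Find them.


disc = 3^2 - 4*5*41 = 9 - 820 = -811
sqrt(|disc|) = sqrt(811) = 28.4781
Real part = -3/(2*5) = -0.3000
Imag part = 28.4781/(2*5) = 2.8478

-0.3000 ± 2.8478i


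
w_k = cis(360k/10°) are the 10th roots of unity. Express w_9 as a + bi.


Angle = 360*9/10 = 324°
a = cos(324°) = 0.8090
b = sin(324°) = -0.5878

0.8090 - 0.5878i


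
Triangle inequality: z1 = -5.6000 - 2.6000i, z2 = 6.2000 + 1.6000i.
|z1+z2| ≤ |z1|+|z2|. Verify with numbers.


|z1| = sqrt((-5.6)^2 + (-2.6)^2) = sqrt(38.12) = 6.1741
|z2| = sqrt(6.2^2 + 1.6^2) = sqrt(41) = 6.4031
z1+z2 = 0.6000 - i
|z1+z2| = sqrt(1.36) = 1.1662
|z1|+|z2| = 6.1741 + 6.4031 = 12.5772

|z1+z2| = 1.1662 ≤ |z1|+|z2| = 12.5772 (verified)


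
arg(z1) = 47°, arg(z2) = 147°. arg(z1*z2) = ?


arg(z1*z2) = 47° + 147° = 194°
Normalized to (-180°, 180°]: -166°

-166°


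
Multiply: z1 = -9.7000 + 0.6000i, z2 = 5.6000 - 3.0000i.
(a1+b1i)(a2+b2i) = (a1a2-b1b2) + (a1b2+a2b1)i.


Real = -9.7*5.6 - 0.6*(-3) = -54.32 - (-1.8) = -52.52
Imag = -9.7*(-3) + 5.6*0.6 = 29.1 + 3.36 = 32.46

-52.5200 + 32.4600i


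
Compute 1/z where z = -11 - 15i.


|z|^2 = 121+225 = 346
1/z = (-11 + 15i)/346

1/z = -0.0318 + 0.0434i


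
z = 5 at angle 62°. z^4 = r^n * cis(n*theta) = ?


r^4 = 5^4 = 625
n*theta = 4*62° = 248° = 248° (mod 360)
a = 625*cos(248°) = -234.1291
b = 625*sin(248°) = -579.4899

625 cis(248°) = -234.1291 - 579.4899i


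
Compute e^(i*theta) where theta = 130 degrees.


cos(130°) = -0.6428
sin(130°) = 0.7660

e^(i*130°) = -0.6428 + 0.7660i


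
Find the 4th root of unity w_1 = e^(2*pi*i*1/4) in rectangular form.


Angle = 360*1/4 = 90°
a = cos(90°) = 0
b = sin(90°) = 1.0000

0 + 1.0000i


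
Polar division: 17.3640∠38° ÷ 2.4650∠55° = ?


r = 17.3640 / 2.4650 = 7.0442
theta = 38° - 55° = -17° = 343° (mod 360)

7.0442 cis(343°)


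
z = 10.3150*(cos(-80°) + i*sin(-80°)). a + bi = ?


a = 10.3150*cos(-80°) = 10.3150*0.17365 = 1.7912
b = 10.3150*sin(-80°) = 10.3150*(-0.98481) = -10.1583

1.7912 - 10.1583i


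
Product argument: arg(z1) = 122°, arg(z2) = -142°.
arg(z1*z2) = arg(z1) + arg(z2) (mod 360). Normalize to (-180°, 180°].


arg(z1*z2) = 122° - 142° = -20°
Normalized to (-180°, 180°]: -20°

-20°


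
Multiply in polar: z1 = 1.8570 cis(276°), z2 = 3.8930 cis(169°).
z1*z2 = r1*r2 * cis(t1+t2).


r = 1.8570 * 3.8930 = 7.2293
theta = 276° + 169° = 445° = 85° (mod 360)

7.2293 cis(85°)


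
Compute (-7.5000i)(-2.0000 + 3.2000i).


Real = 0*(-2) - (-7.5)*3.2 = 0 - (-24) = 24
Imag = 0*3.2 - (2)*(-7.5) = 0 + 15 = 15

24.0000 + 15.0000i


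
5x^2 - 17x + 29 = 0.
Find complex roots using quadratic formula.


disc = (-17)^2 - 4*5*29 = 289 - 580 = -291
sqrt(|disc|) = sqrt(291) = 17.0587
Real part = 17/(2*5) = 1.7000
Imag part = 17.0587/(2*5) = 1.7059

1.7000 ± 1.7059i


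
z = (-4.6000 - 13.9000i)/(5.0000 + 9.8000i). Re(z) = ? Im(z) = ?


Multiply by conjugate: (-4.6000 - 13.9000i)(5.0000 - 9.8000i) / (5^2 + 9.8^2)
Numerator real = -4.6*5 - (13.9)*9.8 = -159.22
Numerator imag = -13.9*5 - (-4.6)*9.8 = -24.42
Denominator = 121.04
Re(z) = -159.22/121.04 = -1.3154
Im(z) = -24.42/121.04 = -0.2018

Re(z) = -1.3154, Im(z) = -0.2018


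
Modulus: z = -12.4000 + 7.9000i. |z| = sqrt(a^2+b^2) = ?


|z| = sqrt((-12.4)^2 + 7.9^2) = sqrt(153.76 + 62.41) = sqrt(216.17) = 14.7027

|z| = 14.7027


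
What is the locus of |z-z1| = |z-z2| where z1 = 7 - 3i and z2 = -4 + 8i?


Equal distances means the locus is the perpendicular bisector of z1 and z2.
Midpoint = ((7+(-4))/2, (-3+8)/2) = (1.5000, 2.5000)

Perpendicular bisector through (1.5000, 2.5000)


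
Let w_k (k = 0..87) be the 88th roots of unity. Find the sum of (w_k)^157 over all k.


The roots are w_k = w^k with w = e^(2*pi*i/88), and (w^k)^157 = (w^157)^k.
So S = 1 + u + u^2 + ... + u^(87) with u = w^157.
157 = 1*88 + 69, so 157 is not a multiple of 88: u = (w^88)^1 * w^69 = w^69 ≠ 1 (w is a primitive 88th root), while u^88 = (w^88)^157 = 1.
Geometric series: S = (1 - u^88)/(1 - u) = (1 - 1)/(1 - u) = 0

S = 0


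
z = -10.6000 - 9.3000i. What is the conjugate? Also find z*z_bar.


z_bar = -10.6000 + 9.3000i
z*z_bar = (-10.6)^2 + (-9.3)^2 = 112.36 + 86.49 = 198.85

z_bar = -10.6000 + 9.3000i, z*z_bar = 198.85


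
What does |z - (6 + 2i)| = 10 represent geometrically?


|z - z0| = r is a circle with center z0 and radius r.
Center = (6, 2), radius = 10

Circle with center (6, 2) and radius 10


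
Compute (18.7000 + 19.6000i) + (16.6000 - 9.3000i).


Real: 18.7 + 16.6 = 35.3
Imag: 19.6 - 9.3 = 10.3

35.3000 + 10.3000i


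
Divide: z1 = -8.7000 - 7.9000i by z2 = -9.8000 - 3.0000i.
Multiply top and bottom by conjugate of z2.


Conjugate of z2 = -9.8000 + 3.0000i
Numerator: (-8.7000 - 7.9000i)(-9.8000 + 3.0000i) = 108.9600 + 51.3200i
Denominator: (-9.8)^2 + (-3)^2 = 105.04
Result = (108.9600 + 51.3200i)/105.04

1.0373 + 0.4886i


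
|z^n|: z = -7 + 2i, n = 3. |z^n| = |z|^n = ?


|z| = sqrt(49+4) = sqrt(53) = 7.2801
|z^3| = |z|^3 = (sqrt(53))^3 = 53*sqrt(53)

|z^3| = 53*sqrt(53) ≈ 385.8458


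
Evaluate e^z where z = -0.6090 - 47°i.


e^-0.6090 = 0.5439
cos(-47°) = 0.682
sin(-47°) = -0.7314
Real = 0.5439*0.682 = 0.3709
Imag = 0.5439*(-0.7314) = -0.3978

0.3709 - 0.3978i


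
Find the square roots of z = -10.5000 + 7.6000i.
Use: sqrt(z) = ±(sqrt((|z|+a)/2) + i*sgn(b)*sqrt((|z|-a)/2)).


|z| = sqrt(110.25+57.76) = 12.9619
sqrt((|z|+a)/2) = sqrt((12.9619+(-10.5))/2) = sqrt(1.2309) = 1.1095
sqrt((|z|-a)/2) = sqrt((12.9619-(-10.5))/2) = sqrt(11.7309) = 3.4250

±(1.1095 + 3.4250i) i.e. 1.1095 + 3.4250i and -1.1095 - 3.4250i


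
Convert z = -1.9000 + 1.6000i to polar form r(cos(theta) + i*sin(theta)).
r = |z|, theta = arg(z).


r = sqrt(3.61+2.56) = sqrt(6.17) = 2.4839
theta = atan2(1.6, -1.9) = 139.8991 degrees

r = 2.4839, theta = 139.8991 degrees


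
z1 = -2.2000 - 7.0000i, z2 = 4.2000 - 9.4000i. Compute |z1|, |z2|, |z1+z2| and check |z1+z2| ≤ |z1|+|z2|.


|z1| = sqrt((-2.2)^2 + (-7)^2) = sqrt(53.84) = 7.3376
|z2| = sqrt(4.2^2 + (-9.4)^2) = sqrt(106) = 10.2956
z1+z2 = 2.0000 - 16.4000i
|z1+z2| = sqrt(272.96) = 16.5215
|z1|+|z2| = 7.3376 + 10.2956 = 17.6332

|z1+z2| = 16.5215 ≤ |z1|+|z2| = 17.6332 (verified)


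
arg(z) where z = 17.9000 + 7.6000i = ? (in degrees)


Re = 17.9, Im = 7.6
arg = atan2(7.6, 17.9) = 23.0052 degrees

arg(z) = 23.0052 degrees


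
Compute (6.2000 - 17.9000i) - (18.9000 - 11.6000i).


Real: 6.2 - 18.9 = -12.7
Imag: -17.9 + 11.6 = -6.3

-12.7000 - 6.3000i


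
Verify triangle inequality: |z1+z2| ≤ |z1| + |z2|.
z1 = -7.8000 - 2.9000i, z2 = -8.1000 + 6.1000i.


|z1| = sqrt((-7.8)^2 + (-2.9)^2) = sqrt(69.25) = 8.3217
|z2| = sqrt((-8.1)^2 + 6.1^2) = sqrt(102.82) = 10.1400
z1+z2 = -15.9000 + 3.2000i
|z1+z2| = sqrt(263.05) = 16.2188
|z1|+|z2| = 8.3217 + 10.1400 = 18.4617

|z1+z2| = 16.2188 ≤ |z1|+|z2| = 18.4617 (verified)


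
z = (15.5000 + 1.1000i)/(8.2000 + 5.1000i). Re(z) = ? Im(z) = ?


Multiply by conjugate: (15.5000 + 1.1000i)(8.2000 - 5.1000i) / (8.2^2 + 5.1^2)
Numerator real = 15.5*8.2 + 1.1*5.1 = 132.71
Numerator imag = 1.1*8.2 - 15.5*5.1 = -70.03
Denominator = 93.25
Re(z) = 132.71/93.25 = 1.4232
Im(z) = -70.03/93.25 = -0.7510

Re(z) = 1.4232, Im(z) = -0.7510


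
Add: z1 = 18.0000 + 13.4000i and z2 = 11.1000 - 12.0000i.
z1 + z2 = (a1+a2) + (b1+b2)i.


Real: 18 + 11.1 = 29.1
Imag: 13.4 - 12 = 1.4

29.1000 + 1.4000i


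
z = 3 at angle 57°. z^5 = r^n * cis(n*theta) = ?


r^5 = 3^5 = 243
n*theta = 5*57° = 285° = 285° (mod 360)
a = 243*cos(285°) = 62.8930
b = 243*sin(285°) = -234.7200

243 cis(285°) = 62.8930 - 234.7200i


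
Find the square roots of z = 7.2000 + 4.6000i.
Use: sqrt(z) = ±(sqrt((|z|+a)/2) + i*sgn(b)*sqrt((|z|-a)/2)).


|z| = sqrt(51.84+21.16) = 8.5440
sqrt((|z|+a)/2) = sqrt((8.5440+7.2)/2) = sqrt(7.8720) = 2.8057
sqrt((|z|-a)/2) = sqrt((8.5440-7.2)/2) = sqrt(0.6720) = 0.8198

±(2.8057 + 0.8198i) i.e. 2.8057 + 0.8198i and -2.8057 - 0.8198i


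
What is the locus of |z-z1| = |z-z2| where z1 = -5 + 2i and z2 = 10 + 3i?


Equal distances means the locus is the perpendicular bisector of z1 and z2.
Midpoint = ((-5+10)/2, (2+3)/2) = (2.5000, 2.5000)

Perpendicular bisector through (2.5000, 2.5000)


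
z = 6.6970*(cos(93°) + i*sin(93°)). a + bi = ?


a = 6.6970*cos(93°) = 6.6970*(-0.05234) = -0.3505
b = 6.6970*sin(93°) = 6.6970*0.99863 = 6.6878

-0.3505 + 6.6878i


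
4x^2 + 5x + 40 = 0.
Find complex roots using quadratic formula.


disc = 5^2 - 4*4*40 = 25 - 640 = -615
sqrt(|disc|) = sqrt(615) = 24.7992
Real part = -5/(2*4) = -0.6250
Imag part = 24.7992/(2*4) = 3.0999

-0.6250 ± 3.0999i


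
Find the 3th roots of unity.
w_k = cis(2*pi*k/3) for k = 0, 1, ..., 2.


The 3th roots of unity are cis(360k/3°) for k=0..2
Angle step = 360/3 = 120°
Primitive root: cis(120°)
Primitive root = -0.5000 + 0.8660i

3 roots at angles: 0°, 120°, 240°


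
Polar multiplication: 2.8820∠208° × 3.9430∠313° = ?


r = 2.8820 * 3.9430 = 11.3637
theta = 208° + 313° = 521° = 161° (mod 360)

11.3637 cis(161°)


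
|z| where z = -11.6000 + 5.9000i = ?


|z| = sqrt((-11.6)^2 + 5.9^2) = sqrt(134.56 + 34.81) = sqrt(169.37) = 13.0142

|z| = 13.0142


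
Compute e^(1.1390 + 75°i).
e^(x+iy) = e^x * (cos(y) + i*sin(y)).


e^1.1390 = 3.1236
cos(75°) = 0.25882
sin(75°) = 0.96593
Real = 3.1236*0.25882 = 0.8085
Imag = 3.1236*0.96593 = 3.0172

0.8085 + 3.0172i


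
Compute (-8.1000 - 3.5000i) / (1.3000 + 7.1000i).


Conjugate of z2 = 1.3000 - 7.1000i
Numerator: (-8.1000 - 3.5000i)(1.3000 - 7.1000i) = -35.3800 + 52.9600i
Denominator: 1.3^2 + 7.1^2 = 52.1
Result = (-35.3800 + 52.9600i)/52.1

-0.6791 + 1.0165i


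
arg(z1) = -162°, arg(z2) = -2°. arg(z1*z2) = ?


arg(z1*z2) = -162° - 2° = -164°
Normalized to (-180°, 180°]: -164°

-164°


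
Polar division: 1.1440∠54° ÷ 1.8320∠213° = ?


r = 1.1440 / 1.8320 = 0.6245
theta = 54° - 213° = -159° = 201° (mod 360)

0.6245 cis(201°)


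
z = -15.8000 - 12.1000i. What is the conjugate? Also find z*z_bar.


z_bar = -15.8000 + 12.1000i
z*z_bar = (-15.8)^2 + (-12.1)^2 = 249.64 + 146.41 = 396.05

z_bar = -15.8000 + 12.1000i, z*z_bar = 396.05


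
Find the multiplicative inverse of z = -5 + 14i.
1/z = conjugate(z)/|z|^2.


|z|^2 = 25+196 = 221
1/z = (-5 - 14i)/221

1/z = -0.0226 - 0.0633i


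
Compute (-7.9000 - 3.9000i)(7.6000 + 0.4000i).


Real = -7.9*7.6 - (-3.9)*0.4 = -60.04 - (-1.56) = -58.48
Imag = -7.9*0.4 + 7.6*(-3.9) = -3.16 - (29.64) = -32.8

-58.4800 - 32.8000i


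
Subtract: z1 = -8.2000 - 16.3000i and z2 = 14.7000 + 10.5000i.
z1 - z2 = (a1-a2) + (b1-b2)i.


Real: -8.2 - 14.7 = -22.9
Imag: -16.3 - 10.5 = -26.8

-22.9000 - 26.8000i


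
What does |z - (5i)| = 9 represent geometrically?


|z - z0| = r is a circle with center z0 and radius r.
Center = (0, 5), radius = 9

Circle with center (0, 5) and radius 9


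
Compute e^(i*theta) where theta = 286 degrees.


cos(286°) = 0.2756
sin(286°) = -0.9613

e^(i*286°) = 0.2756 - 0.9613i


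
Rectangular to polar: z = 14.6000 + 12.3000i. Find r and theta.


r = sqrt(213.16+151.29) = sqrt(364.45) = 19.0906
theta = atan2(12.3, 14.6) = 40.1130 degrees

r = 19.0906, theta = 40.1130 degrees


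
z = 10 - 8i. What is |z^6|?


|z| = sqrt(100+64) = sqrt(164) = 12.8062
|z^6| = |z|^6 = (sqrt(164))^6 = 164^3 = 4410944

|z^6| = 4410944
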